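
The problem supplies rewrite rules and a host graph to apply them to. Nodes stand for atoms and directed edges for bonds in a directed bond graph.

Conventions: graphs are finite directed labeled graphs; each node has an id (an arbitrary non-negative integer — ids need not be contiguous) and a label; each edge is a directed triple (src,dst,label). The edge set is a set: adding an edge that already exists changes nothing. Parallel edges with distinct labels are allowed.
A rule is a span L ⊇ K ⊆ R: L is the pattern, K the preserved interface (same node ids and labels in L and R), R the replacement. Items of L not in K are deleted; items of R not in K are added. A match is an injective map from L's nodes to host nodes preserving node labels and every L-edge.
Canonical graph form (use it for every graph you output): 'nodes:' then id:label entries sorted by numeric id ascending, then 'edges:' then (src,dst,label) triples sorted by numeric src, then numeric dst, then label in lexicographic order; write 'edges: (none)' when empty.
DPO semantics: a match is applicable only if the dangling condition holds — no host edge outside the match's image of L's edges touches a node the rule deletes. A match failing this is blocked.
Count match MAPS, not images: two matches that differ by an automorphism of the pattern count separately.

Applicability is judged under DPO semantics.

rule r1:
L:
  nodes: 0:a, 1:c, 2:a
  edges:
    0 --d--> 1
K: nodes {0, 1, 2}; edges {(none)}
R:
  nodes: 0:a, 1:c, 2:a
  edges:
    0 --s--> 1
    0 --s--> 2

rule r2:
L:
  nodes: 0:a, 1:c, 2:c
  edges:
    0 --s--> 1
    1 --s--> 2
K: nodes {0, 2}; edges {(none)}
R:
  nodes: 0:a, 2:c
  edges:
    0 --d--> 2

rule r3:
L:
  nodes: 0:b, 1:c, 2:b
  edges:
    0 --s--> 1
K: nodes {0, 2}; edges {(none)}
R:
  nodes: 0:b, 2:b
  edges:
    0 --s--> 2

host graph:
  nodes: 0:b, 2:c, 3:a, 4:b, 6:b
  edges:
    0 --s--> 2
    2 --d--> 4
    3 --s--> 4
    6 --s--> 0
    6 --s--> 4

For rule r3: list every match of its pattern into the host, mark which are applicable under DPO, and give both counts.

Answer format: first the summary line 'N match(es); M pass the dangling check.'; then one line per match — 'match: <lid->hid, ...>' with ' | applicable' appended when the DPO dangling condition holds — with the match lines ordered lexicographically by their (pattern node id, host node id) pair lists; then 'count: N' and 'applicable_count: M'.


2 match(es); 0 pass the dangling check.
match: 0->0, 1->2, 2->4
match: 0->0, 1->2, 2->6
count: 2
applicable_count: 0


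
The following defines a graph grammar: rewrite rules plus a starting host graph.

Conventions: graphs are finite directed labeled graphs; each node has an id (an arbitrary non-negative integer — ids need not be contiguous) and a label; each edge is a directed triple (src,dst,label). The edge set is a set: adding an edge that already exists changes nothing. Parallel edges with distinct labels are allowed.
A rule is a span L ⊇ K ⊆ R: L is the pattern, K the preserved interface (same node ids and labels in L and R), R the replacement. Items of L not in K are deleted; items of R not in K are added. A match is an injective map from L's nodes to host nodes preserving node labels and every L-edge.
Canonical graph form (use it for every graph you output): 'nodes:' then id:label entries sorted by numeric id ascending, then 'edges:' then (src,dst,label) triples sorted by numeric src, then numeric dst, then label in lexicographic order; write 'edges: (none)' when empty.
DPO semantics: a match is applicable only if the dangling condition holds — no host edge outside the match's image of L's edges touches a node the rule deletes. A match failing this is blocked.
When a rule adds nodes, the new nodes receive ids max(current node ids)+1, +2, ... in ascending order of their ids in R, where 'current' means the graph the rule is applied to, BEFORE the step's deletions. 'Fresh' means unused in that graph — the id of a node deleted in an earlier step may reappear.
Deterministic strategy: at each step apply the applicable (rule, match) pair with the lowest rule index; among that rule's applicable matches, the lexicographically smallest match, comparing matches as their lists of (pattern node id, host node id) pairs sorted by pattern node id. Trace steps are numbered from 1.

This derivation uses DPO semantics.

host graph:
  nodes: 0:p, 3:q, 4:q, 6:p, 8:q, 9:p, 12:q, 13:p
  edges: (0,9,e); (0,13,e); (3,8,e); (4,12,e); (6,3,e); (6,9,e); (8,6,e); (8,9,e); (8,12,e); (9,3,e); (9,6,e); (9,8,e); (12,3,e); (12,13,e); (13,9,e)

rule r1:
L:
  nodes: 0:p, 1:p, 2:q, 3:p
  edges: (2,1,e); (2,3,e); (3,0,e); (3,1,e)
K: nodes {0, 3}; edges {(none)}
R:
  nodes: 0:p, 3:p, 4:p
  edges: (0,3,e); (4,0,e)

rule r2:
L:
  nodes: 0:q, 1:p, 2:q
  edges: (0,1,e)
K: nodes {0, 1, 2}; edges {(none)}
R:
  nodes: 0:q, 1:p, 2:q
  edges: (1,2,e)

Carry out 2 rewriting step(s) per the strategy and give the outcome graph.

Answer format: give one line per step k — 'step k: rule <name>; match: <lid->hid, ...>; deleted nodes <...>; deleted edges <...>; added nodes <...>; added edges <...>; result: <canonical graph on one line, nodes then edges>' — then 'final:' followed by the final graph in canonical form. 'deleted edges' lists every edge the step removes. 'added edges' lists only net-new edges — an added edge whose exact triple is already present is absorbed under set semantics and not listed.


step 1: rule r2; match: 0->8, 1->6, 2->3; deleted nodes (none); deleted edges (8,6,e); added nodes (none); added edges (none); result: nodes: 0:p, 3:q, 4:q, 6:p, 8:q, 9:p, 12:q, 13:p edges: (0,9,e); (0,13,e); (3,8,e); (4,12,e); (6,3,e); (6,9,e); (8,9,e); (8,12,e); (9,3,e); (9,6,e); (9,8,e); (12,3,e); (12,13,e); (13,9,e)
step 2: rule r2; match: 0->8, 1->9, 2->3; deleted nodes (none); deleted edges (8,9,e); added nodes (none); added edges (none); result: nodes: 0:p, 3:q, 4:q, 6:p, 8:q, 9:p, 12:q, 13:p edges: (0,9,e); (0,13,e); (3,8,e); (4,12,e); (6,3,e); (6,9,e); (8,12,e); (9,3,e); (9,6,e); (9,8,e); (12,3,e); (12,13,e); (13,9,e)
final:
nodes: 0:p, 3:q, 4:q, 6:p, 8:q, 9:p, 12:q, 13:p
edges: (0,9,e); (0,13,e); (3,8,e); (4,12,e); (6,3,e); (6,9,e); (8,12,e); (9,3,e); (9,6,e); (9,8,e); (12,3,e); (12,13,e); (13,9,e)


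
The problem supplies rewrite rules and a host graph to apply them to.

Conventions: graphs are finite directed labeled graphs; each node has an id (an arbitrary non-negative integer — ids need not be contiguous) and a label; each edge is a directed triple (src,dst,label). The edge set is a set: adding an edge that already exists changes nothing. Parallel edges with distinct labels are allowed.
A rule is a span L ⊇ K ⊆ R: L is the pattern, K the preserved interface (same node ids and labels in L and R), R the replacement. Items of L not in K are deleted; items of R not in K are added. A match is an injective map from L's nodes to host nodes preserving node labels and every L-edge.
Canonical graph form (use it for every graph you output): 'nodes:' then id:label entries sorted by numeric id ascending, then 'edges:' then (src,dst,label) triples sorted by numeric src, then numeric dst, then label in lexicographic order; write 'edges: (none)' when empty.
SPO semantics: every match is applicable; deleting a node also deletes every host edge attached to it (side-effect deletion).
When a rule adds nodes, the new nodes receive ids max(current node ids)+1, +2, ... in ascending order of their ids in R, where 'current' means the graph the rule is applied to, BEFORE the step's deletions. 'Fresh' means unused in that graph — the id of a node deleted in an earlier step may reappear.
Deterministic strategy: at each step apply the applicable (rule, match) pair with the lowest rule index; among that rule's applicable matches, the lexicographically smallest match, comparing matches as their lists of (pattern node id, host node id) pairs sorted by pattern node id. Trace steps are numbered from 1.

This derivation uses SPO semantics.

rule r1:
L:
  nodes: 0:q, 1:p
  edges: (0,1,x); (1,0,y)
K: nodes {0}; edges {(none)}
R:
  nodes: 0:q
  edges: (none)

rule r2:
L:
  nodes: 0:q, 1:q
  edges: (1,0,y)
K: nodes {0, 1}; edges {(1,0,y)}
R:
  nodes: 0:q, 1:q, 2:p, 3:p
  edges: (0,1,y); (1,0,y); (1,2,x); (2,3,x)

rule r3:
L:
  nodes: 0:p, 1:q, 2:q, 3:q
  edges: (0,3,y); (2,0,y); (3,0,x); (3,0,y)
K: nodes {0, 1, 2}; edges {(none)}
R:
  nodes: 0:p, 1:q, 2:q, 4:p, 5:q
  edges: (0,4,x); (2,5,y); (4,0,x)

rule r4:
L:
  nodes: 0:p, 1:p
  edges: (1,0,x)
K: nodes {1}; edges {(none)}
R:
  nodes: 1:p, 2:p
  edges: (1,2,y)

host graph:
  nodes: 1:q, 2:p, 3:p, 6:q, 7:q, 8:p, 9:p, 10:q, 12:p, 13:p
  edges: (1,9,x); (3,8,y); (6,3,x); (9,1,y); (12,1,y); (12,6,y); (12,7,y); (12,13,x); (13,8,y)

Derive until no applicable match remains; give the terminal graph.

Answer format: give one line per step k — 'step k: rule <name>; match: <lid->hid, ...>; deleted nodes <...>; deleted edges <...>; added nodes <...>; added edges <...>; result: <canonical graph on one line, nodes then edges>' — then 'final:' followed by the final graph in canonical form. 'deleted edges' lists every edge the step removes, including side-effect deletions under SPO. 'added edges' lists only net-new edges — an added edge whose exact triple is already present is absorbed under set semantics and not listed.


step 1: rule r1; match: 0->1, 1->9; deleted nodes 9; deleted edges (1,9,x); (9,1,y); added nodes (none); added edges (none); result: nodes: 1:q, 2:p, 3:p, 6:q, 7:q, 8:p, 10:q, 12:p, 13:p edges: (3,8,y); (6,3,x); (12,1,y); (12,6,y); (12,7,y); (12,13,x); (13,8,y)
step 2: rule r4; match: 0->13, 1->12; deleted nodes 13; deleted edges (12,13,x); (13,8,y); added nodes 14; added edges (12,14,y); result: nodes: 1:q, 2:p, 3:p, 6:q, 7:q, 8:p, 10:q, 12:p, 14:p edges: (3,8,y); (6,3,x); (12,1,y); (12,6,y); (12,7,y); (12,14,y)
final:
nodes: 1:q, 2:p, 3:p, 6:q, 7:q, 8:p, 10:q, 12:p, 14:p
edges: (3,8,y); (6,3,x); (12,1,y); (12,6,y); (12,7,y); (12,14,y)


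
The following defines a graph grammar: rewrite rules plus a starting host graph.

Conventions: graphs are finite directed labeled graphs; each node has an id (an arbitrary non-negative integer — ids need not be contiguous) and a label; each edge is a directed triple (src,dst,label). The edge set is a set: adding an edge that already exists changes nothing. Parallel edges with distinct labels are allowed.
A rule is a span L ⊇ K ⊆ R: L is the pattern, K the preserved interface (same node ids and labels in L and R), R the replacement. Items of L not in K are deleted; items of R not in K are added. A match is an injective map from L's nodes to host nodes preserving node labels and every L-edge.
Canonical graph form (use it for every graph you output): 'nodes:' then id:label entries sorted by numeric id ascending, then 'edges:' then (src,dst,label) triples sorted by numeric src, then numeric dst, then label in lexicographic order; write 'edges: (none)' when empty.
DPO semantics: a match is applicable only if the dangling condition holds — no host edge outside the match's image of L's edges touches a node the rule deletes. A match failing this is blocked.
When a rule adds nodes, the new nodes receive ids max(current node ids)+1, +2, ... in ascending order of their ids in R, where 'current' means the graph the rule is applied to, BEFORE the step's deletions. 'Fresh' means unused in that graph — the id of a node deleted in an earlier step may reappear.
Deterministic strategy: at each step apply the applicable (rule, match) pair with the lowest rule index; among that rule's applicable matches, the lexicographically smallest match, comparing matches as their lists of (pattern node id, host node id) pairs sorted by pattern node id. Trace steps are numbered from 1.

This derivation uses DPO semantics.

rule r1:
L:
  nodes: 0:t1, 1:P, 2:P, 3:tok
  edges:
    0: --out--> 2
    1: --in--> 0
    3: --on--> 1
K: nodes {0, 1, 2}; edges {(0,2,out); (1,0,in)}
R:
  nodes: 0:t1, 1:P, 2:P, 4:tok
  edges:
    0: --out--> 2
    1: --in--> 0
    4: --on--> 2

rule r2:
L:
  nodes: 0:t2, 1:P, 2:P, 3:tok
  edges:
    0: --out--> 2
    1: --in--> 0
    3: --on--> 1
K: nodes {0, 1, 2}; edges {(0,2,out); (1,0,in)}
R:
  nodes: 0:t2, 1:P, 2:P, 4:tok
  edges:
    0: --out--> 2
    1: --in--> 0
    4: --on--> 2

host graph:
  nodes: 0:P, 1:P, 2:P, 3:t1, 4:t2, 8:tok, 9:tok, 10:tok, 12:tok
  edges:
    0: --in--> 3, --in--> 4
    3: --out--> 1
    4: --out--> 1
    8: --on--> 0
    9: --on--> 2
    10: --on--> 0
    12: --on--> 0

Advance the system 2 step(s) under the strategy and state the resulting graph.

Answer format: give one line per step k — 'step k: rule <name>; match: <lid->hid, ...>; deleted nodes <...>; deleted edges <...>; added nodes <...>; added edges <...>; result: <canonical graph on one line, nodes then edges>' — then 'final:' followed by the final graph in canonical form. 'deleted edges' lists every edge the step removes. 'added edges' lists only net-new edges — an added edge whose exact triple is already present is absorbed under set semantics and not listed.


step 1: rule r1; match: 0->3, 1->0, 2->1, 3->8; deleted nodes 8; deleted edges (8,0,on); added nodes 13; added edges (13,1,on); result: nodes: 0:P, 1:P, 2:P, 3:t1, 4:t2, 9:tok, 10:tok, 12:tok, 13:tok edges: (0,3,in); (0,4,in); (3,1,out); (4,1,out); (9,2,on); (10,0,on); (12,0,on); (13,1,on)
step 2: rule r1; match: 0->3, 1->0, 2->1, 3->10; deleted nodes 10; deleted edges (10,0,on); added nodes 14; added edges (14,1,on); result: nodes: 0:P, 1:P, 2:P, 3:t1, 4:t2, 9:tok, 12:tok, 13:tok, 14:tok edges: (0,3,in); (0,4,in); (3,1,out); (4,1,out); (9,2,on); (12,0,on); (13,1,on); (14,1,on)
final:
nodes: 0:P, 1:P, 2:P, 3:t1, 4:t2, 9:tok, 12:tok, 13:tok, 14:tok
edges: (0,3,in); (0,4,in); (3,1,out); (4,1,out); (9,2,on); (12,0,on); (13,1,on); (14,1,on)


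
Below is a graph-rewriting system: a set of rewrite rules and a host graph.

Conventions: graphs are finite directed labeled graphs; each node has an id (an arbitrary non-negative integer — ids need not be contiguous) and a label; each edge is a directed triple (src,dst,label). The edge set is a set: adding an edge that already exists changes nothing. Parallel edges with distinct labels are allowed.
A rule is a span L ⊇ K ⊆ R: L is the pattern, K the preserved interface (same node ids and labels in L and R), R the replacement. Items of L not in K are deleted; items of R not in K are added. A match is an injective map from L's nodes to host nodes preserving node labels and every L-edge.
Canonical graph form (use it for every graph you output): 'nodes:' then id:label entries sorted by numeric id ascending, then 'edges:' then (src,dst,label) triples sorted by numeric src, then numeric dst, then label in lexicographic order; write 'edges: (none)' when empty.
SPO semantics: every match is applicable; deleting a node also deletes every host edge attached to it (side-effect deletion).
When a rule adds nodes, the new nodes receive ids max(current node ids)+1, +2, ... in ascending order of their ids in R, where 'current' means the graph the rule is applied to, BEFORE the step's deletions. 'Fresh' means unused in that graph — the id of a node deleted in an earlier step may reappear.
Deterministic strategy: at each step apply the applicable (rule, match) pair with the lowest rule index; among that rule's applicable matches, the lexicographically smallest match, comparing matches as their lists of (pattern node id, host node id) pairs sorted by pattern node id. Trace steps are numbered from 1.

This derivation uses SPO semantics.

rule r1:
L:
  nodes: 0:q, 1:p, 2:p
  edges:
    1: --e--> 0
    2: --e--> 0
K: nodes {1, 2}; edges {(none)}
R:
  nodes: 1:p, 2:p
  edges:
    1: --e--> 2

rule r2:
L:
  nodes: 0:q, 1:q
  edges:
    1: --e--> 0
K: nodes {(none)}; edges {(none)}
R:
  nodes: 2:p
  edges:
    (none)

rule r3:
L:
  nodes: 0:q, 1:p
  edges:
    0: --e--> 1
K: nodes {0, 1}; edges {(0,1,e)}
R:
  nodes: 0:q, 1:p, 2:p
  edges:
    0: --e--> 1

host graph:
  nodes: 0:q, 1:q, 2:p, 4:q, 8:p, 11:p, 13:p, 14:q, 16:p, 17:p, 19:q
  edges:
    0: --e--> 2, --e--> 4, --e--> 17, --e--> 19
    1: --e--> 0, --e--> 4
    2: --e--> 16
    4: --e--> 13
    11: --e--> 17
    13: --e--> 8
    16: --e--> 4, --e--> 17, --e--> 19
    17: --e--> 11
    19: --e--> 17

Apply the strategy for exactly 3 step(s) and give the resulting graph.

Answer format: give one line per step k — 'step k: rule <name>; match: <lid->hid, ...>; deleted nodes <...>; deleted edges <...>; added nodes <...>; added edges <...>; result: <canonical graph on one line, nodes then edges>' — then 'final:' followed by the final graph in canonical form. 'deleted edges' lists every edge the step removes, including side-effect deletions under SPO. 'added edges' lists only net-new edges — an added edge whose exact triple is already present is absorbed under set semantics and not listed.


step 1: rule r2; match: 0->0, 1->1; deleted nodes 0, 1; deleted edges (0,2,e); (0,4,e); (0,17,e); (0,19,e); (1,0,e); (1,4,e); added nodes 20; added edges (none); result: nodes: 2:p, 4:q, 8:p, 11:p, 13:p, 14:q, 16:p, 17:p, 19:q, 20:p edges: (2,16,e); (4,13,e); (11,17,e); (13,8,e); (16,4,e); (16,17,e); (16,19,e); (17,11,e); (19,17,e)
step 2: rule r3; match: 0->4, 1->13; deleted nodes (none); deleted edges (none); added nodes 21; added edges (none); result: nodes: 2:p, 4:q, 8:p, 11:p, 13:p, 14:q, 16:p, 17:p, 19:q, 20:p, 21:p edges: (2,16,e); (4,13,e); (11,17,e); (13,8,e); (16,4,e); (16,17,e); (16,19,e); (17,11,e); (19,17,e)
step 3: rule r3; match: 0->4, 1->13; deleted nodes (none); deleted edges (none); added nodes 22; added edges (none); result: nodes: 2:p, 4:q, 8:p, 11:p, 13:p, 14:q, 16:p, 17:p, 19:q, 20:p, 21:p, 22:p edges: (2,16,e); (4,13,e); (11,17,e); (13,8,e); (16,4,e); (16,17,e); (16,19,e); (17,11,e); (19,17,e)
final:
nodes: 2:p, 4:q, 8:p, 11:p, 13:p, 14:q, 16:p, 17:p, 19:q, 20:p, 21:p, 22:p
edges: (2,16,e); (4,13,e); (11,17,e); (13,8,e); (16,4,e); (16,17,e); (16,19,e); (17,11,e); (19,17,e)


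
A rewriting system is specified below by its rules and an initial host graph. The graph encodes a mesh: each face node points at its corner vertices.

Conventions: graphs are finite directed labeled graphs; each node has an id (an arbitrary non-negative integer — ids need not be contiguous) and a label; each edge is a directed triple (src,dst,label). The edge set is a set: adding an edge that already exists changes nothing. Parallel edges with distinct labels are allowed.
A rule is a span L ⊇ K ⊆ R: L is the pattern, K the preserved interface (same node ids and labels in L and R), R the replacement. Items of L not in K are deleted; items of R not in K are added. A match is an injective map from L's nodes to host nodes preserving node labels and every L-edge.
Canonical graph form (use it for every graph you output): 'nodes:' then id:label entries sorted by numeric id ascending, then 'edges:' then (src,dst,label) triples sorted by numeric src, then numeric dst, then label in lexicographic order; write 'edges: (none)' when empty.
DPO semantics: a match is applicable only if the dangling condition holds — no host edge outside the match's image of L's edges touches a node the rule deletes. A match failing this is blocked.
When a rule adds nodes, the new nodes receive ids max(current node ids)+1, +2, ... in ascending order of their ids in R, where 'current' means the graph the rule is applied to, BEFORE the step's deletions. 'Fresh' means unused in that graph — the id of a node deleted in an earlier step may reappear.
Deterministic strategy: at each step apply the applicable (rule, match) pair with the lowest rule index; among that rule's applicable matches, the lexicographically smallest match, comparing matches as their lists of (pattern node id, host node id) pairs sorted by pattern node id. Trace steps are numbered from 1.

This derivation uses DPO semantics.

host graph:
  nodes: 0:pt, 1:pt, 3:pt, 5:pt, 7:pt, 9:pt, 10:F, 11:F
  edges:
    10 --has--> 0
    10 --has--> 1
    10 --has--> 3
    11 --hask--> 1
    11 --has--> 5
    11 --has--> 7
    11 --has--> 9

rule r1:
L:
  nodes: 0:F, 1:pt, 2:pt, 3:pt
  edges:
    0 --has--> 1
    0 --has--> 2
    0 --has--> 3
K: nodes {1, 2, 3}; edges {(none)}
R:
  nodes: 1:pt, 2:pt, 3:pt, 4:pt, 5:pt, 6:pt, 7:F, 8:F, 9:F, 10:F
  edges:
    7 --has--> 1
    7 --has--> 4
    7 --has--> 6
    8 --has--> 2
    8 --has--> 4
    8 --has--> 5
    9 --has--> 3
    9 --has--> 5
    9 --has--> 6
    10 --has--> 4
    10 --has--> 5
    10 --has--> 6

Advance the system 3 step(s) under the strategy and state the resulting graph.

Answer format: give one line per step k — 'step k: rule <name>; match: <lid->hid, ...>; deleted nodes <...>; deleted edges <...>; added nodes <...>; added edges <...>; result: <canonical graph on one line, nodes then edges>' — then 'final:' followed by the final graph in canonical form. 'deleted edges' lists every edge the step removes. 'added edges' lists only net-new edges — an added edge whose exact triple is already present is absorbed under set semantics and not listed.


step 1: rule r1; match: 0->10, 1->0, 2->1, 3->3; deleted nodes 10; deleted edges (10,0,has); (10,1,has); (10,3,has); added nodes 12, 13, 14, 15, 16, 17, 18; added edges (15,0,has); (15,12,has); (15,14,has); (16,1,has); (16,12,has); (16,13,has); (17,3,has); (17,13,has); (17,14,has); (18,12,has); (18,13,has); (18,14,has); result: nodes: 0:pt, 1:pt, 3:pt, 5:pt, 7:pt, 9:pt, 11:F, 12:pt, 13:pt, 14:pt, 15:F, 16:F, 17:F, 18:F edges: (11,1,hask); (11,5,has); (11,7,has); (11,9,has); (15,0,has); (15,12,has); (15,14,has); (16,1,has); (16,12,has); (16,13,has); (17,3,has); (17,13,has); (17,14,has); (18,12,has); (18,13,has); (18,14,has)
step 2: rule r1; match: 0->15, 1->0, 2->12, 3->14; deleted nodes 15; deleted edges (15,0,has); (15,12,has); (15,14,has); added nodes 19, 20, 21, 22, 23, 24, 25; added edges (22,0,has); (22,19,has); (22,21,has); (23,12,has); (23,19,has); (23,20,has); (24,14,has); (24,20,has); (24,21,has); (25,19,has); (25,20,has); (25,21,has); result: nodes: 0:pt, 1:pt, 3:pt, 5:pt, 7:pt, 9:pt, 11:F, 12:pt, 13:pt, 14:pt, 16:F, 17:F, 18:F, 19:pt, 20:pt, 21:pt, 22:F, 23:F, 24:F, 25:F edges: (11,1,hask); (11,5,has); (11,7,has); (11,9,has); (16,1,has); (16,12,has); (16,13,has); (17,3,has); (17,13,has); (17,14,has); (18,12,has); (18,13,has); (18,14,has); (22,0,has); (22,19,has); (22,21,has); (23,12,has); (23,19,has); (23,20,has); (24,14,has); (24,20,has); (24,21,has); (25,19,has); (25,20,has); (25,21,has)
step 3: rule r1; match: 0->16, 1->1, 2->12, 3->13; deleted nodes 16; deleted edges (16,1,has); (16,12,has); (16,13,has); added nodes 26, 27, 28, 29, 30, 31, 32; added edges (29,1,has); (29,26,has); (29,28,has); (30,12,has); (30,26,has); (30,27,has); (31,13,has); (31,27,has); (31,28,has); (32,26,has); (32,27,has); (32,28,has); result: nodes: 0:pt, 1:pt, 3:pt, 5:pt, 7:pt, 9:pt, 11:F, 12:pt, 13:pt, 14:pt, 17:F, 18:F, 19:pt, 20:pt, 21:pt, 22:F, 23:F, 24:F, 25:F, 26:pt, 27:pt, 28:pt, 29:F, 30:F, 31:F, 32:F edges: (11,1,hask); (11,5,has); (11,7,has); (11,9,has); (17,3,has); (17,13,has); (17,14,has); (18,12,has); (18,13,has); (18,14,has); (22,0,has); (22,19,has); (22,21,has); (23,12,has); (23,19,has); (23,20,has); (24,14,has); (24,20,has); (24,21,has); (25,19,has); (25,20,has); (25,21,has); (29,1,has); (29,26,has); (29,28,has); (30,12,has); (30,26,has); (30,27,has); (31,13,has); (31,27,has); (31,28,has); (32,26,has); (32,27,has); (32,28,has)
final:
nodes: 0:pt, 1:pt, 3:pt, 5:pt, 7:pt, 9:pt, 11:F, 12:pt, 13:pt, 14:pt, 17:F, 18:F, 19:pt, 20:pt, 21:pt, 22:F, 23:F, 24:F, 25:F, 26:pt, 27:pt, 28:pt, 29:F, 30:F, 31:F, 32:F
edges: (11,1,hask); (11,5,has); (11,7,has); (11,9,has); (17,3,has); (17,13,has); (17,14,has); (18,12,has); (18,13,has); (18,14,has); (22,0,has); (22,19,has); (22,21,has); (23,12,has); (23,19,has); (23,20,has); (24,14,has); (24,20,has); (24,21,has); (25,19,has); (25,20,has); (25,21,has); (29,1,has); (29,26,has); (29,28,has); (30,12,has); (30,26,has); (30,27,has); (31,13,has); (31,27,has); (31,28,has); (32,26,has); (32,27,has); (32,28,has)


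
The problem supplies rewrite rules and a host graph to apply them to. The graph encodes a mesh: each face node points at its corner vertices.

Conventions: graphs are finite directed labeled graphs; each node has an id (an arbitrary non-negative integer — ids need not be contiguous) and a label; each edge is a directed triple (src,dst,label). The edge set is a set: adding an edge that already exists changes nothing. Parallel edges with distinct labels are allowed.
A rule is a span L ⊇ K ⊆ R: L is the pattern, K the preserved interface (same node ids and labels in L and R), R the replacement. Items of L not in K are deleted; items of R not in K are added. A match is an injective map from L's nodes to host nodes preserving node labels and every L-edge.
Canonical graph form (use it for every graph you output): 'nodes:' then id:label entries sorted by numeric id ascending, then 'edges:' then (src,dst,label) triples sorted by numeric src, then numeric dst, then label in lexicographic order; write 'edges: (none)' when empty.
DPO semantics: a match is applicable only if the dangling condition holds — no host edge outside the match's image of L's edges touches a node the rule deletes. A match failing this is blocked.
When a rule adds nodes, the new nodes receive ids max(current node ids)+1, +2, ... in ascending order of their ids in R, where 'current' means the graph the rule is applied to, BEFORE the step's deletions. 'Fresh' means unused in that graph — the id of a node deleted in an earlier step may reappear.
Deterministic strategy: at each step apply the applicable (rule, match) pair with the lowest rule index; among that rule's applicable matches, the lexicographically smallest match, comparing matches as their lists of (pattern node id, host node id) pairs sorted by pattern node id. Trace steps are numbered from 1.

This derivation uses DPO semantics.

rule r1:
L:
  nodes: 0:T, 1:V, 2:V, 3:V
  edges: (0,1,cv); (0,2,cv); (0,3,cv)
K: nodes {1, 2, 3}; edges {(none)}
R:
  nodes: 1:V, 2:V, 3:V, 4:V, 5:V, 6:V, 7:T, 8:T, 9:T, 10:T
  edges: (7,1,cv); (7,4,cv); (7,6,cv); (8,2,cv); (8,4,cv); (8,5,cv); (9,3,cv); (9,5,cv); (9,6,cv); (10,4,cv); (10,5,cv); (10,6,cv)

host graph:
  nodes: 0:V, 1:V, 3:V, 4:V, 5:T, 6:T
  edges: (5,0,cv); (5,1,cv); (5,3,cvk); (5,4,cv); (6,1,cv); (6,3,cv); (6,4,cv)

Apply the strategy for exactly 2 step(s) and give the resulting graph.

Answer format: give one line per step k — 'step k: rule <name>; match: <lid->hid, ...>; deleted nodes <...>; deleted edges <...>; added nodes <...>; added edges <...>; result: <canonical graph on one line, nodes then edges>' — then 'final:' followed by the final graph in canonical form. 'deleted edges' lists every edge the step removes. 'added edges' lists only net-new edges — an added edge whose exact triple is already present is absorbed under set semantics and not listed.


step 1: rule r1; match: 0->6, 1->1, 2->3, 3->4; deleted nodes 6; deleted edges (6,1,cv); (6,3,cv); (6,4,cv); added nodes 7, 8, 9, 10, 11, 12, 13; added edges (10,1,cv); (10,7,cv); (10,9,cv); (11,3,cv); (11,7,cv); (11,8,cv); (12,4,cv); (12,8,cv); (12,9,cv); (13,7,cv); (13,8,cv); (13,9,cv); result: nodes: 0:V, 1:V, 3:V, 4:V, 5:T, 7:V, 8:V, 9:V, 10:T, 11:T, 12:T, 13:T edges: (5,0,cv); (5,1,cv); (5,3,cvk); (5,4,cv); (10,1,cv); (10,7,cv); (10,9,cv); (11,3,cv); (11,7,cv); (11,8,cv); (12,4,cv); (12,8,cv); (12,9,cv); (13,7,cv); (13,8,cv); (13,9,cv)
step 2: rule r1; match: 0->10, 1->1, 2->7, 3->9; deleted nodes 10; deleted edges (10,1,cv); (10,7,cv); (10,9,cv); added nodes 14, 15, 16, 17, 18, 19, 20; added edges (17,1,cv); (17,14,cv); (17,16,cv); (18,7,cv); (18,14,cv); (18,15,cv); (19,9,cv); (19,15,cv); (19,16,cv); (20,14,cv); (20,15,cv); (20,16,cv); result: nodes: 0:V, 1:V, 3:V, 4:V, 5:T, 7:V, 8:V, 9:V, 11:T, 12:T, 13:T, 14:V, 15:V, 16:V, 17:T, 18:T, 19:T, 20:T edges: (5,0,cv); (5,1,cv); (5,3,cvk); (5,4,cv); (11,3,cv); (11,7,cv); (11,8,cv); (12,4,cv); (12,8,cv); (12,9,cv); (13,7,cv); (13,8,cv); (13,9,cv); (17,1,cv); (17,14,cv); (17,16,cv); (18,7,cv); (18,14,cv); (18,15,cv); (19,9,cv); (19,15,cv); (19,16,cv); (20,14,cv); (20,15,cv); (20,16,cv)
final:
nodes: 0:V, 1:V, 3:V, 4:V, 5:T, 7:V, 8:V, 9:V, 11:T, 12:T, 13:T, 14:V, 15:V, 16:V, 17:T, 18:T, 19:T, 20:T
edges: (5,0,cv); (5,1,cv); (5,3,cvk); (5,4,cv); (11,3,cv); (11,7,cv); (11,8,cv); (12,4,cv); (12,8,cv); (12,9,cv); (13,7,cv); (13,8,cv); (13,9,cv); (17,1,cv); (17,14,cv); (17,16,cv); (18,7,cv); (18,14,cv); (18,15,cv); (19,9,cv); (19,15,cv); (19,16,cv); (20,14,cv); (20,15,cv); (20,16,cv)


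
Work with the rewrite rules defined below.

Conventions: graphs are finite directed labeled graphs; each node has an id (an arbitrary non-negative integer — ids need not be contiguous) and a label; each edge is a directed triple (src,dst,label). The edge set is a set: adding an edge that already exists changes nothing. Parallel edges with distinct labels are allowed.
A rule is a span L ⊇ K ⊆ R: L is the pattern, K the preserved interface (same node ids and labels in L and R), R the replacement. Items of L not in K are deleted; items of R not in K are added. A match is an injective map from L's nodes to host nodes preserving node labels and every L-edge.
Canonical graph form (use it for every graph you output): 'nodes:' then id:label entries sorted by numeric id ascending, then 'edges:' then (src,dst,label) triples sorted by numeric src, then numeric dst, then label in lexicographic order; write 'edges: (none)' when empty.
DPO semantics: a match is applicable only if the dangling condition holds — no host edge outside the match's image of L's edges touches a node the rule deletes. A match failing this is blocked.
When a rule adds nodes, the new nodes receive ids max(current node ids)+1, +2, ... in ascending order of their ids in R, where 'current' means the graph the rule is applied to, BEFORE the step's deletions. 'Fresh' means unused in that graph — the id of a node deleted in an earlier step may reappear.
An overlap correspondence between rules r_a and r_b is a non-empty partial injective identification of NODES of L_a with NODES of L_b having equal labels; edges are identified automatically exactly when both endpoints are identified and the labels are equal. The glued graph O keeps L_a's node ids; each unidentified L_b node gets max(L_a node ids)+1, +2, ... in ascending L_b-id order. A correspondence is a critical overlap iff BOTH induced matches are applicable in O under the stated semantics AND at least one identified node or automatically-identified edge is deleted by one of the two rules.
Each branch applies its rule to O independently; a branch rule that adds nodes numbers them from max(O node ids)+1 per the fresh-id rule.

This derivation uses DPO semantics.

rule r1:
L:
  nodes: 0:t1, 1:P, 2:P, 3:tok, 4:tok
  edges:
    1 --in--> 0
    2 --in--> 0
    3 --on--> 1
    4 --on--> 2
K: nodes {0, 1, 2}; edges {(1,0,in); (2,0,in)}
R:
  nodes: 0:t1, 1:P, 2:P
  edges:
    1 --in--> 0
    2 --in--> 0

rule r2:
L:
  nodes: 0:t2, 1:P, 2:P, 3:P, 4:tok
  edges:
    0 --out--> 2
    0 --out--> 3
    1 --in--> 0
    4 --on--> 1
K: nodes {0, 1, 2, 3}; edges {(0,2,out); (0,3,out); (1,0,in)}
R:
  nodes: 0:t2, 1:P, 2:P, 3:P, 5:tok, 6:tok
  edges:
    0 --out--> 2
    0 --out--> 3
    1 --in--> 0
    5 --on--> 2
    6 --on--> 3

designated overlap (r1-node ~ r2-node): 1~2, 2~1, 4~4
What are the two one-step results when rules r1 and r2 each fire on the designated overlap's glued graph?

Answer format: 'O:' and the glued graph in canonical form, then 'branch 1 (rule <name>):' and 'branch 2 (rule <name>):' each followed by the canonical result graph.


O:
nodes: 0:t1, 1:P, 2:P, 3:tok, 4:tok, 5:t2, 6:P
edges: (1,0,in); (2,0,in); (2,5,in); (3,1,on); (4,2,on); (5,1,out); (5,6,out)
branch 1 (rule r1):
nodes: 0:t1, 1:P, 2:P, 5:t2, 6:P
edges: (1,0,in); (2,0,in); (2,5,in); (5,1,out); (5,6,out)
branch 2 (rule r2):
nodes: 0:t1, 1:P, 2:P, 3:tok, 5:t2, 6:P, 7:tok, 8:tok
edges: (1,0,in); (2,0,in); (2,5,in); (3,1,on); (5,1,out); (5,6,out); (7,1,on); (8,6,on)


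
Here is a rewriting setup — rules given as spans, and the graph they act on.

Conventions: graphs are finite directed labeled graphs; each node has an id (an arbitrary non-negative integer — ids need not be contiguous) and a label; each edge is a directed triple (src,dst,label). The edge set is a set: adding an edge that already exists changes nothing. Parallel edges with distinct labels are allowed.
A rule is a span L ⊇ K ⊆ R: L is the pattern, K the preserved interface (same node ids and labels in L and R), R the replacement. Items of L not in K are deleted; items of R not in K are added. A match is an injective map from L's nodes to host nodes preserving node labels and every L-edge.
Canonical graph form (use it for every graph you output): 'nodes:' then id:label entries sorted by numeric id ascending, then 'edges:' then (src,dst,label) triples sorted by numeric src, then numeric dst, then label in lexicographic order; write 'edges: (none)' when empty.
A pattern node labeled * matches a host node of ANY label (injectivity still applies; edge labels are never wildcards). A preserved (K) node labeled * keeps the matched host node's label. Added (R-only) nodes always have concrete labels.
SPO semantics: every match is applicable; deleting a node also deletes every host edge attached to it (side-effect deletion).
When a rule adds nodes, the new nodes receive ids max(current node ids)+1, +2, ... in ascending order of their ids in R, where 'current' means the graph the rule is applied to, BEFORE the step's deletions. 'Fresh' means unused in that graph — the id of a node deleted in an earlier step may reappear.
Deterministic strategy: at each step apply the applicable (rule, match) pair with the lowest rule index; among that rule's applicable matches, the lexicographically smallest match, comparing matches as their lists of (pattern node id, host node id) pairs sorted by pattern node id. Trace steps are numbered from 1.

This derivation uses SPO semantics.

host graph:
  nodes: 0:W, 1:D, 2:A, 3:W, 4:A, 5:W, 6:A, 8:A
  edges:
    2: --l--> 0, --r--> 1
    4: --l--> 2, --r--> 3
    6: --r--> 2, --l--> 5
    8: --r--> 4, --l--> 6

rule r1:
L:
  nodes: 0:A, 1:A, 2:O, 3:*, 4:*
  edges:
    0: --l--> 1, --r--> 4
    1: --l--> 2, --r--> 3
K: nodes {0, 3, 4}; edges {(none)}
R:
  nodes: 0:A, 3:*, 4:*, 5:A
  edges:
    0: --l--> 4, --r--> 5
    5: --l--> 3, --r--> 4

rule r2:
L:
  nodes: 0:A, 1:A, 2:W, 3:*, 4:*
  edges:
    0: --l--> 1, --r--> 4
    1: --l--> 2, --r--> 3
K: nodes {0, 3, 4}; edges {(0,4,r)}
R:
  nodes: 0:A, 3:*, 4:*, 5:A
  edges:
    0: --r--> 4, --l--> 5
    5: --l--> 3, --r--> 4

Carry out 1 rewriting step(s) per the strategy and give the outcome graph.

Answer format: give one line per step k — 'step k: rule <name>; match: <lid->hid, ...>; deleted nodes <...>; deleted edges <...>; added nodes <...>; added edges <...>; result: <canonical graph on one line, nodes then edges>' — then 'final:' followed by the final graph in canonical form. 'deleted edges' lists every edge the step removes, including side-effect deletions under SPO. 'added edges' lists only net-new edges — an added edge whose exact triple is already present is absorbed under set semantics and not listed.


step 1: rule r2; match: 0->4, 1->2, 2->0, 3->1, 4->3; deleted nodes 0, 2; deleted edges (2,0,l); (2,1,r); (4,2,l); (6,2,r); added nodes 9; added edges (4,9,l); (9,1,l); (9,3,r); result: nodes: 1:D, 3:W, 4:A, 5:W, 6:A, 8:A, 9:A edges: (4,3,r); (4,9,l); (6,5,l); (8,4,r); (8,6,l); (9,1,l); (9,3,r)
final:
nodes: 1:D, 3:W, 4:A, 5:W, 6:A, 8:A, 9:A
edges: (4,3,r); (4,9,l); (6,5,l); (8,4,r); (8,6,l); (9,1,l); (9,3,r)


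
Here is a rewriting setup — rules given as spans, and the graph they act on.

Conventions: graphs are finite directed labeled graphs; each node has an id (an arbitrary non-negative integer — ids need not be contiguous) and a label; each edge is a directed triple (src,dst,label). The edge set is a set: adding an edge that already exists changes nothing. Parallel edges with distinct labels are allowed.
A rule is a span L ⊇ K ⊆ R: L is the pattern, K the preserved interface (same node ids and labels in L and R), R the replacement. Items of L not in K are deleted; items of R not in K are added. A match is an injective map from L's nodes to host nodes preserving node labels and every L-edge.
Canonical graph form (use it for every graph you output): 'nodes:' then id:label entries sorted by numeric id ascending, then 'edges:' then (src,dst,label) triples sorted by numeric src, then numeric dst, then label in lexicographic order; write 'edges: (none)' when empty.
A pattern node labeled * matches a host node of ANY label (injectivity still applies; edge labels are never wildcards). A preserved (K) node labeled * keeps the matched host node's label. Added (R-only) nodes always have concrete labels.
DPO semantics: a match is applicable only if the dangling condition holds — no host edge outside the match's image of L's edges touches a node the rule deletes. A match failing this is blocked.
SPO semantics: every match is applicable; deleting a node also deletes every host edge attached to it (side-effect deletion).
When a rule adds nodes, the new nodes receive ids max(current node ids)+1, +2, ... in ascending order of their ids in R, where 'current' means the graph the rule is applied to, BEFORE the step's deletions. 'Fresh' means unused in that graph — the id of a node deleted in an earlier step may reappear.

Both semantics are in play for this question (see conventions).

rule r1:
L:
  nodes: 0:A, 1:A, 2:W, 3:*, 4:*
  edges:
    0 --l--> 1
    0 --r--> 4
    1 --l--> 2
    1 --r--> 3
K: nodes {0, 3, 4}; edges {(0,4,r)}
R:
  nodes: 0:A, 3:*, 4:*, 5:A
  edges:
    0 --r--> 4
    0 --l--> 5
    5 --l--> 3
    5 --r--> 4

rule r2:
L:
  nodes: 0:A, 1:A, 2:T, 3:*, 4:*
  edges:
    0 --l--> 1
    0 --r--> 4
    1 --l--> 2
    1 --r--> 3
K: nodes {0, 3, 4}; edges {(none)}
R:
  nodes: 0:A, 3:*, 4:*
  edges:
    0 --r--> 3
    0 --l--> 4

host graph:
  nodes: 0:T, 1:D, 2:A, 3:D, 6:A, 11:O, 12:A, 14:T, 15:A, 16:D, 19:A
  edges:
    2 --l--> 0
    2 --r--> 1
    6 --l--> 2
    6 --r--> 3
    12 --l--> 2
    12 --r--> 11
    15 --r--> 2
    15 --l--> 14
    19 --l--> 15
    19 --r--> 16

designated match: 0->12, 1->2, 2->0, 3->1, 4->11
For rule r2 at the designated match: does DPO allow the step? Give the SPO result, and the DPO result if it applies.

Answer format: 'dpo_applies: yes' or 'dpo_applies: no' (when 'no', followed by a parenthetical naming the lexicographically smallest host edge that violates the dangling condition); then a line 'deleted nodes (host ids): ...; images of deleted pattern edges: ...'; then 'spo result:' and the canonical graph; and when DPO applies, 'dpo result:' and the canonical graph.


dpo_applies: no
(the rule deletes node 2, which keeps host edge (6,2,l) outside the match image — the dangling condition fails, DPO blocks; SPO proceeds and side-deletes such edges)
deleted nodes (host ids): 0, 2; images of deleted pattern edges: (2,0,l); (2,1,r); (12,2,l); (12,11,r)
spo result:
nodes: 1:D, 3:D, 6:A, 11:O, 12:A, 14:T, 15:A, 16:D, 19:A
edges: (6,3,r); (12,1,r); (12,11,l); (15,14,l); (19,15,l); (19,16,r)


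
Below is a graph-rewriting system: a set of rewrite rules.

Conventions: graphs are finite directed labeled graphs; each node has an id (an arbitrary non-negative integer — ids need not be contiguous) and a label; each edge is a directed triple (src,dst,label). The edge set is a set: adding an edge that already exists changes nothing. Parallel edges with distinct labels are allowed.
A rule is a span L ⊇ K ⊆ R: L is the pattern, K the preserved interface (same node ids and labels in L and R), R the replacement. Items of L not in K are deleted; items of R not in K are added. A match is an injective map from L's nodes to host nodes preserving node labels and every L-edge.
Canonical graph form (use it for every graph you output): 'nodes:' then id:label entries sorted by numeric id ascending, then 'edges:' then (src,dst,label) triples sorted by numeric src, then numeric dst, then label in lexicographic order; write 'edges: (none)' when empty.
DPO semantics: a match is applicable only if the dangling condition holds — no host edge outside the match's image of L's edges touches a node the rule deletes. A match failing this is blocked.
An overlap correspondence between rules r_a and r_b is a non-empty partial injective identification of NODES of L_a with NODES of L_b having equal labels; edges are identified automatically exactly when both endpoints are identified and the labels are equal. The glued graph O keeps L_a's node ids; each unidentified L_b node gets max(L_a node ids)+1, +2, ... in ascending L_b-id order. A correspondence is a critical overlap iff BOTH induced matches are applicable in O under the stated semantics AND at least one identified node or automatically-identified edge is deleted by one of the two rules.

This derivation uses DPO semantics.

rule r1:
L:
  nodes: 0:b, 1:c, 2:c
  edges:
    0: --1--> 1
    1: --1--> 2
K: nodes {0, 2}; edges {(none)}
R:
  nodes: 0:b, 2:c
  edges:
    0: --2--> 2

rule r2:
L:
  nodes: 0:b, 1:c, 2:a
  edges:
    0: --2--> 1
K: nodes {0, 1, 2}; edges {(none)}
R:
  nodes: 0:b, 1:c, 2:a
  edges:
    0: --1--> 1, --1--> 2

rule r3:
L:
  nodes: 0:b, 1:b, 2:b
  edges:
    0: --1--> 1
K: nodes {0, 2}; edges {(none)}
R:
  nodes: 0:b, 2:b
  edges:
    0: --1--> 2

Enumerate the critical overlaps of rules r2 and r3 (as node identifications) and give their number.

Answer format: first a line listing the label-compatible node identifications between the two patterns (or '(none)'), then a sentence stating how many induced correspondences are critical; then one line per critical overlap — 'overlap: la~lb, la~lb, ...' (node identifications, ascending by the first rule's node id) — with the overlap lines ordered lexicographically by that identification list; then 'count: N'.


label-compatible node identifications between L(r2) and L(r3): 0~0, 0~1, 0~2
0 of the induced correspondences are critical overlaps of r2 and r3.
count: 0
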